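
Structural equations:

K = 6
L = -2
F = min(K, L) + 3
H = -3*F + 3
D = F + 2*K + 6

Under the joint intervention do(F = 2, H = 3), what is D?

20

Setting F = 2, H = 3 by intervention discards those variables' equations.
D = F + 2*K + 6  [with F=2, K=6]  = 20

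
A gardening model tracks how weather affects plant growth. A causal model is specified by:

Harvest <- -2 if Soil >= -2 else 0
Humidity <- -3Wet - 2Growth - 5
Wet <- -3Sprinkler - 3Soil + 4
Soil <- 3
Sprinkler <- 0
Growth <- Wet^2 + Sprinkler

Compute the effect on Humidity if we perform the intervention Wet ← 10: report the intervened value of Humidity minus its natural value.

-195

do(Wet=10) replaces the equation Wet <- -3Sprinkler - 3Soil + 4 with the constant Wet = 10.
Growth = Wet^2 + Sprinkler  [with Wet=10, Sprinkler=0]  = 100
Humidity = -3Wet - 2Growth - 5  [with Wet=10, Growth=100]  = -235
Without intervention: Wet = -3Sprinkler - 3Soil + 4  [with Sprinkler=0, Soil=3]  = -5; Growth = Wet^2 + Sprinkler  [with Wet=-5, Sprinkler=0]  = 25; Humidity = -3Wet - 2Growth - 5  [with Wet=-5, Growth=25]  = -40.
Change = -235 − (-40) = -195.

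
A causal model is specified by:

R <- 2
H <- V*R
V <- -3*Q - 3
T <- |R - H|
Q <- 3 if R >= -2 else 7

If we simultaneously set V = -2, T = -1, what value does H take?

The joint intervention fixes V = -2, T = -1, removing each variable's own equation.
H = V*R  [with V=-2, R=2]  = -4

-4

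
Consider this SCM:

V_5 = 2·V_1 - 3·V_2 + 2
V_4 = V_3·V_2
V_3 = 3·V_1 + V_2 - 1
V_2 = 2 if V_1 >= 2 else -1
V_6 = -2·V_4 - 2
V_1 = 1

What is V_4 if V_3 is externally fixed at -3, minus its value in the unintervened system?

4

The intervention breaks the incoming arrows to V_3: V_3 = 3·V_1 + V_2 - 1 no longer applies, and V_3 = -3.
V_2 = 2 if V_1 >= 2 else -1  [with V_1=1]  = -1
V_4 = V_3·V_2  [with V_3=-3, V_2=-1]  = 3
Without intervention: V_2 = 2 if V_1 >= 2 else -1  [with V_1=1]  = -1; V_3 = 3·V_1 + V_2 - 1  [with V_1=1, V_2=-1]  = 1; V_4 = V_3·V_2  [with V_3=1, V_2=-1]  = -1.
Change = 3 − (-1) = 4.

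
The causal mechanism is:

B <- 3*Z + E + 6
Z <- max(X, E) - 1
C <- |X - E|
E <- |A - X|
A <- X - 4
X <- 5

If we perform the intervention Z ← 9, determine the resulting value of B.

Under do(Z=9), the mechanism Z <- max(X, E) - 1 is discarded; Z is fixed at 9.
A = X - 4  [with X=5]  = 1
E = |A - X|  [with A=1, X=5]  = 4
B = 3*Z + E + 6  [with Z=9, E=4]  = 37

37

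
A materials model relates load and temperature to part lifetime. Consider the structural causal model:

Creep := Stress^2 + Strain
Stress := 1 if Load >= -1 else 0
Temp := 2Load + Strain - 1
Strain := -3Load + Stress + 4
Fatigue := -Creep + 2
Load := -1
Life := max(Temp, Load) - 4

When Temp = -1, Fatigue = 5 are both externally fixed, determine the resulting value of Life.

-5

Setting Temp = -1, Fatigue = 5 by intervention discards those variables' equations.
Life = max(Temp, Load) - 4  [with Temp=-1, Load=-1]  = -5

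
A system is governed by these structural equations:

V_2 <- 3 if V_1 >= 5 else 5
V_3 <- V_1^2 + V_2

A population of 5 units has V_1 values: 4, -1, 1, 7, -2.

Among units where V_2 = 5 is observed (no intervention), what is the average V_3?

10.5

Observing V_2=5 restricts to units where V_2's equation naturally yields 5: V_1 ∈ {4, -1, 1, -2}. In that subpopulation V_3 = 21, 6, 6, 9, mean 10.5.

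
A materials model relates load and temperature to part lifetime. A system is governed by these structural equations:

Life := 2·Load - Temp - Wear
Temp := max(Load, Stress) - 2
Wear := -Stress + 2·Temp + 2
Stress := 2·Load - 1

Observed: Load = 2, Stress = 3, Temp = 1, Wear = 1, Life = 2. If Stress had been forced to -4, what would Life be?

-2

do(Stress=-4) replaces the equation Stress := 2·Load - 1 with the constant Stress = -4.
Temp = max(Load, Stress) - 2  [with Load=2, Stress=-4]  = 0
Wear = -Stress + 2·Temp + 2  [with Stress=-4, Temp=0]  = 6
Life = 2·Load - Temp - Wear  [with Load=2, Temp=0, Wear=6]  = -2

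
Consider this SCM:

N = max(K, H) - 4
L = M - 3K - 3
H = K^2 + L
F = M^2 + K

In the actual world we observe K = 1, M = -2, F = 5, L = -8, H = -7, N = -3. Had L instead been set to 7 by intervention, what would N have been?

Under do(L=7), the mechanism L = M - 3K - 3 is discarded; L is fixed at 7.
H = K^2 + L  [with K=1, L=7]  = 8
N = max(K, H) - 4  [with K=1, H=8]  = 4

4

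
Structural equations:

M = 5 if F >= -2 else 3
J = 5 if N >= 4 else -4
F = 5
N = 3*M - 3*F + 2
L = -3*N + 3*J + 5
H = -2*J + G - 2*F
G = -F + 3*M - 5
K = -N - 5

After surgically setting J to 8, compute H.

Under do(J=8), the mechanism J = 5 if N >= 4 else -4 is discarded; J is fixed at 8.
M = 5 if F >= -2 else 3  [with F=5]  = 5
G = -F + 3*M - 5  [with F=5, M=5]  = 5
H = -2*J + G - 2*F  [with J=8, G=5, F=5]  = -21

-21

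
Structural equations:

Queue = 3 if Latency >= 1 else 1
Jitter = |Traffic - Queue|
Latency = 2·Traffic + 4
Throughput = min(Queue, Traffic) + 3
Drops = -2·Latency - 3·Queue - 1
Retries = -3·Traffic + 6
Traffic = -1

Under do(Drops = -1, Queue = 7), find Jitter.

The joint intervention fixes Drops = -1, Queue = 7, removing each variable's own equation.
Jitter = |Traffic - Queue|  [with Traffic=-1, Queue=7]  = 8

8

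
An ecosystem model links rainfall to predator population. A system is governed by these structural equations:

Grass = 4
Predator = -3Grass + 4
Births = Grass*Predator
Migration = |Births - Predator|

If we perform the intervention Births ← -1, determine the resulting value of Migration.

The intervention breaks the incoming arrows to Births: Births = Grass*Predator no longer applies, and Births = -1.
Predator = -3Grass + 4  [with Grass=4]  = -8
Migration = |Births - Predator|  [with Births=-1, Predator=-8]  = 7

7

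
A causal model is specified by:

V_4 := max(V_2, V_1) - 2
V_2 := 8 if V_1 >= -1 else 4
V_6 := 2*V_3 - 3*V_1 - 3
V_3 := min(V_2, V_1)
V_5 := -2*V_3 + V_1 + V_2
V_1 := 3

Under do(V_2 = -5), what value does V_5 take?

do(V_2=-5) replaces the equation V_2 := 8 if V_1 >= -1 else 4 with the constant V_2 = -5.
V_3 = min(V_2, V_1)  [with V_2=-5, V_1=3]  = -5
V_5 = -2*V_3 + V_1 + V_2  [with V_3=-5, V_1=3, V_2=-5]  = 8

8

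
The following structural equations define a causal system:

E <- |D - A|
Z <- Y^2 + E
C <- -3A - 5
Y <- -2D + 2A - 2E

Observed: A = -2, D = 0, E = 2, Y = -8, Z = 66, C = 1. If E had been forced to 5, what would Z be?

201

do(E=5) replaces the equation E <- |D - A| with the constant E = 5.
Y = -2D + 2A - 2E  [with D=0, A=-2, E=5]  = -14
Z = Y^2 + E  [with Y=-14, E=5]  = 201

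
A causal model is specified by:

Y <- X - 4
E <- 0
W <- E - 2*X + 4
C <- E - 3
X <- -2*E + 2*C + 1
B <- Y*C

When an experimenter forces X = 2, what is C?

-3

Under do(X=2), the mechanism X <- -2*E + 2*C + 1 is discarded; X is fixed at 2.
Since C is not a descendant of the intervened variable, it is unaffected.
C = E - 3  [with E=0]  = -3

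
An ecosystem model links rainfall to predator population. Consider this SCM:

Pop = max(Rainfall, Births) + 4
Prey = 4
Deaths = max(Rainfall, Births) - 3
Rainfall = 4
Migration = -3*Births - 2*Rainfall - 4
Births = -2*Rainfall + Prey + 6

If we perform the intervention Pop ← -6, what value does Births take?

do(Pop=-6) replaces the equation Pop = max(Rainfall, Births) + 4 with the constant Pop = -6.
Births is not downstream of the intervention, so its value is determined by the original equations.
Births = -2*Rainfall + Prey + 6  [with Rainfall=4, Prey=4]  = 2

2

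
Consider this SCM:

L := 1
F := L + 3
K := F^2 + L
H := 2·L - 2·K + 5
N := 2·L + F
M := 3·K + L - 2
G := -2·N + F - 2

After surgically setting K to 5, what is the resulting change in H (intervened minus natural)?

The intervention breaks the incoming arrows to K: K := F^2 + L no longer applies, and K = 5.
H = 2·L - 2·K + 5  [with L=1, K=5]  = -3
Without intervention: F = L + 3  [with L=1]  = 4; K = F^2 + L  [with F=4, L=1]  = 17; H = 2·L - 2·K + 5  [with L=1, K=17]  = -27.
Change = -3 − (-27) = 24.

24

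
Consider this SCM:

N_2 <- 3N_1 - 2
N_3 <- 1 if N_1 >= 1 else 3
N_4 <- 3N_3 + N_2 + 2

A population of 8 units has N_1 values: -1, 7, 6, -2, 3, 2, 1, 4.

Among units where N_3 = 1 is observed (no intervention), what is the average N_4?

14.5

Conditioning on N_3=1 selects the 6 unit(s) with N_1 ∈ {7, 6, 3, 2, 1, 4}. Their N_4 values: 24, 21, 12, 9, 6, 15. Mean = 14.5.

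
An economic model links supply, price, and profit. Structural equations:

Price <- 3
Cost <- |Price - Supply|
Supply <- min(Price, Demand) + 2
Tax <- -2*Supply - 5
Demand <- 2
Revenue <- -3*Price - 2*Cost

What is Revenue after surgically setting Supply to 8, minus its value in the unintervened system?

-8

do(Supply=8) replaces the equation Supply <- min(Price, Demand) + 2 with the constant Supply = 8.
Cost = |Price - Supply|  [with Price=3, Supply=8]  = 5
Revenue = -3*Price - 2*Cost  [with Price=3, Cost=5]  = -19
Without intervention: Supply = min(Price, Demand) + 2  [with Price=3, Demand=2]  = 4; Cost = |Price - Supply|  [with Price=3, Supply=4]  = 1; Revenue = -3*Price - 2*Cost  [with Price=3, Cost=1]  = -11.
Change = -19 − (-11) = -8.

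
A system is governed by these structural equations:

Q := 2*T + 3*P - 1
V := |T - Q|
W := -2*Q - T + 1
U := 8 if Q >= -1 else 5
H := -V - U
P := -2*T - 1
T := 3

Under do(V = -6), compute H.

1

Under do(V=-6), the mechanism V := |T - Q| is discarded; V is fixed at -6.
P = -2*T - 1  [with T=3]  = -7
Q = 2*T + 3*P - 1  [with T=3, P=-7]  = -16
U = 8 if Q >= -1 else 5  [with Q=-16]  = 5
H = -V - U  [with V=-6, U=5]  = 1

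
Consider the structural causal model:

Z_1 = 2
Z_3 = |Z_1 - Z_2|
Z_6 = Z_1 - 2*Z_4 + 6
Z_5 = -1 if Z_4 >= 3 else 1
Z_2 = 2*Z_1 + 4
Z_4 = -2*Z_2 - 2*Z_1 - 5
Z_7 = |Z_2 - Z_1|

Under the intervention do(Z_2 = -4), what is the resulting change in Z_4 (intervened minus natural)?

Under do(Z_2=-4), the mechanism Z_2 = 2*Z_1 + 4 is discarded; Z_2 is fixed at -4.
Z_4 = -2*Z_2 - 2*Z_1 - 5  [with Z_2=-4, Z_1=2]  = -1
Without intervention: Z_2 = 2*Z_1 + 4  [with Z_1=2]  = 8; Z_4 = -2*Z_2 - 2*Z_1 - 5  [with Z_2=8, Z_1=2]  = -25.
Change = -1 − (-25) = 24.

24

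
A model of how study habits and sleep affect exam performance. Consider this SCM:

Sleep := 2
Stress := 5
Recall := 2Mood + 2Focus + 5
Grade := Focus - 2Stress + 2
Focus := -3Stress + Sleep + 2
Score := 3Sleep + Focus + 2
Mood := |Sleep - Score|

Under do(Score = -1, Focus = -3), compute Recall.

The joint intervention fixes Score = -1, Focus = -3, removing each variable's own equation.
Mood = |Sleep - Score|  [with Sleep=2, Score=-1]  = 3
Recall = 2Mood + 2Focus + 5  [with Mood=3, Focus=-3]  = 5

5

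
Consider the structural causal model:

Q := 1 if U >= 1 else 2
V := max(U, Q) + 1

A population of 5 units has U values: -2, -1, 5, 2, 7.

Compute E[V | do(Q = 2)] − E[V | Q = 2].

1.6

The intervention sets Q=2 in all 5 units regardless of U. Recomputing V per unit gives 3, 3, 6, 3, 8; average 4.6.
Conditioning on Q=2 selects the 2 unit(s) with U ∈ {-2, -1}. Their V values: 3, 3. Mean = 3.
Difference = 4.6 − 3 = 1.6.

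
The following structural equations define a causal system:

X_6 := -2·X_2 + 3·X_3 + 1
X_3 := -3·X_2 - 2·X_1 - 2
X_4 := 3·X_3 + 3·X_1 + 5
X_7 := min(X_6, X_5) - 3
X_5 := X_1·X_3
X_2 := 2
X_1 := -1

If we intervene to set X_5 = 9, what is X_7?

-24

Under do(X_5=9), the mechanism X_5 := X_1·X_3 is discarded; X_5 is fixed at 9.
X_3 = -3·X_2 - 2·X_1 - 2  [with X_2=2, X_1=-1]  = -6
X_6 = -2·X_2 + 3·X_3 + 1  [with X_2=2, X_3=-6]  = -21
X_7 = min(X_6, X_5) - 3  [with X_6=-21, X_5=9]  = -24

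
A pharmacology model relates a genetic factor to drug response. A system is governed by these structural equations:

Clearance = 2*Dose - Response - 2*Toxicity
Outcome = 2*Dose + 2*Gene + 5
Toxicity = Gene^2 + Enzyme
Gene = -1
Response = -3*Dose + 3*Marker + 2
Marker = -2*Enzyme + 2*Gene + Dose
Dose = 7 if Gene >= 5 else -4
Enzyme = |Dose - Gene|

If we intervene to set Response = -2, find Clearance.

-14

Under do(Response=-2), the mechanism Response = -3*Dose + 3*Marker + 2 is discarded; Response is fixed at -2.
Dose = 7 if Gene >= 5 else -4  [with Gene=-1]  = -4
Enzyme = |Dose - Gene|  [with Dose=-4, Gene=-1]  = 3
Toxicity = Gene^2 + Enzyme  [with Gene=-1, Enzyme=3]  = 4
Clearance = 2*Dose - Response - 2*Toxicity  [with Dose=-4, Response=-2, Toxicity=4]  = -14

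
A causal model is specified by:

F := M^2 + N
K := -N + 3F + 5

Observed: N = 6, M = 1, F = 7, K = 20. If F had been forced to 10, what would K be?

The intervention breaks the incoming arrows to F: F := M^2 + N no longer applies, and F = 10.
K = -N + 3F + 5  [with N=6, F=10]  = 29

29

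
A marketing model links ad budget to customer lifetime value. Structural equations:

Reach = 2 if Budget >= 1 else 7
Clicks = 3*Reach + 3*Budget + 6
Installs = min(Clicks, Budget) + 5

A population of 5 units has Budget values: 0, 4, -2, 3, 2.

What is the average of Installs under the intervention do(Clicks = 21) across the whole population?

6.4

Under do(Clicks=21), Clicks's equation is replaced by Clicks=21 for every unit. Per-unit Installs: 5, 9, 3, 8, 7. Mean = 6.4.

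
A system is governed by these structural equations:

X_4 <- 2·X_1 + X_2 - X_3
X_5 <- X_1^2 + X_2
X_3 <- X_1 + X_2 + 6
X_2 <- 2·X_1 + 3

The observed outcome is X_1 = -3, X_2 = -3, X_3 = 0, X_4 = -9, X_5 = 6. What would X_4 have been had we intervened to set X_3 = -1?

The intervention breaks the incoming arrows to X_3: X_3 <- X_1 + X_2 + 6 no longer applies, and X_3 = -1.
X_2 = 2·X_1 + 3  [with X_1=-3]  = -3
X_4 = 2·X_1 + X_2 - X_3  [with X_1=-3, X_2=-3, X_3=-1]  = -8

-8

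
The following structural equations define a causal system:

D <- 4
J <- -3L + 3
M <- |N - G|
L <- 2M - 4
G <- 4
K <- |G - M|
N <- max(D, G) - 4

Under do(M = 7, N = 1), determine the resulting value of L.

10

The joint intervention fixes M = 7, N = 1, removing each variable's own equation.
L = 2M - 4  [with M=7]  = 10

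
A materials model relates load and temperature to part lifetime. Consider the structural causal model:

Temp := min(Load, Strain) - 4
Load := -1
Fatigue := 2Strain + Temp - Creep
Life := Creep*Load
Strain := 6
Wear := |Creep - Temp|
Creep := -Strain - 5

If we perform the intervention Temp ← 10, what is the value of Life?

11

The intervention breaks the incoming arrows to Temp: Temp := min(Load, Strain) - 4 no longer applies, and Temp = 10.
Life is not downstream of the intervention, so its value is determined by the original equations.
Creep = -Strain - 5  [with Strain=6]  = -11
Life = Creep*Load  [with Creep=-11, Load=-1]  = 11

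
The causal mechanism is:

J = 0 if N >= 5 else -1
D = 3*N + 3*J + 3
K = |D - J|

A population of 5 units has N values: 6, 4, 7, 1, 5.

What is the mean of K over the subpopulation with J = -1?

8.5

Observing J=-1 restricts to units where J's equation naturally yields -1: N ∈ {4, 1}. In that subpopulation K = 13, 4, mean 8.5.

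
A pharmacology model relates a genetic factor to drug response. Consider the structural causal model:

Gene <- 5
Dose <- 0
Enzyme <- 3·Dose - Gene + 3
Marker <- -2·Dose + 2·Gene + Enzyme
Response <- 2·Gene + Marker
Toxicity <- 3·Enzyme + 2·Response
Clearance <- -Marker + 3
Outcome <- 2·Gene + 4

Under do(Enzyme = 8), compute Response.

do(Enzyme=8) replaces the equation Enzyme <- 3·Dose - Gene + 3 with the constant Enzyme = 8.
Marker = -2·Dose + 2·Gene + Enzyme  [with Dose=0, Gene=5, Enzyme=8]  = 18
Response = 2·Gene + Marker  [with Gene=5, Marker=18]  = 28

28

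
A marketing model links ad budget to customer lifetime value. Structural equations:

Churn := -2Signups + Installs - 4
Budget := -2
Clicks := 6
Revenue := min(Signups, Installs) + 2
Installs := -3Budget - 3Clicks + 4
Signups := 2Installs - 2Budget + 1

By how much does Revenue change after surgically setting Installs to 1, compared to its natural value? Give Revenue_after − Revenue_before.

12

The intervention breaks the incoming arrows to Installs: Installs := -3Budget - 3Clicks + 4 no longer applies, and Installs = 1.
Signups = 2Installs - 2Budget + 1  [with Installs=1, Budget=-2]  = 7
Revenue = min(Signups, Installs) + 2  [with Signups=7, Installs=1]  = 3
Without intervention: Installs = -3Budget - 3Clicks + 4  [with Budget=-2, Clicks=6]  = -8; Signups = 2Installs - 2Budget + 1  [with Installs=-8, Budget=-2]  = -11; Revenue = min(Signups, Installs) + 2  [with Signups=-11, Installs=-8]  = -9.
Change = 3 − (-9) = 12.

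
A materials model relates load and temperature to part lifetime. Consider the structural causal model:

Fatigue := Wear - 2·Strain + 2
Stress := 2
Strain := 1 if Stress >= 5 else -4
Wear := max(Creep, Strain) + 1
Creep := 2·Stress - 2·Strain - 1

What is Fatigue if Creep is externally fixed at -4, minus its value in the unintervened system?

do(Creep=-4) replaces the equation Creep := 2·Stress - 2·Strain - 1 with the constant Creep = -4.
Strain = 1 if Stress >= 5 else -4  [with Stress=2]  = -4
Wear = max(Creep, Strain) + 1  [with Creep=-4, Strain=-4]  = -3
Fatigue = Wear - 2·Strain + 2  [with Wear=-3, Strain=-4]  = 7
Without intervention: Strain = 1 if Stress >= 5 else -4  [with Stress=2]  = -4; Creep = 2·Stress - 2·Strain - 1  [with Stress=2, Strain=-4]  = 11; Wear = max(Creep, Strain) + 1  [with Creep=11, Strain=-4]  = 12; Fatigue = Wear - 2·Strain + 2  [with Wear=12, Strain=-4]  = 22.
Change = 7 − 22 = -15.

-15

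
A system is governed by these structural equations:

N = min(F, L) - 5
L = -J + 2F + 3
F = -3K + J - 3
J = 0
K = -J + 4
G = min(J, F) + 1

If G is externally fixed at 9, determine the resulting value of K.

4

Under do(G=9), the mechanism G = min(J, F) + 1 is discarded; G is fixed at 9.
No directed path runs from G to K, so K keeps its natural value.
K = -J + 4  [with J=0]  = 4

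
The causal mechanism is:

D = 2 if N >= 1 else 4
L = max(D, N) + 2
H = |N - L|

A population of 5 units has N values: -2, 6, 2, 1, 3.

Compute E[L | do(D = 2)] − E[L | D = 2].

-0.25

Under do(D=2), D's equation is replaced by D=2 for every unit. Per-unit L: 4, 8, 4, 4, 5. Mean = 5.
E[L|D=2] averages over only the 4 units with D=2 (N = 6, 2, 1, 3): L = 8, 4, 4, 5, mean 5.25.
Difference = 5 − 5.25 = -0.25.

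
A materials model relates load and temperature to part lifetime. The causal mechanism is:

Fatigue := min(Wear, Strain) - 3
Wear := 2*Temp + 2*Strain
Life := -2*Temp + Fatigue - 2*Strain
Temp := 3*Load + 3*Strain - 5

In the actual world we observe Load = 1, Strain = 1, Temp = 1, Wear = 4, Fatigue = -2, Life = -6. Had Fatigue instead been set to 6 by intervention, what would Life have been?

2

The intervention breaks the incoming arrows to Fatigue: Fatigue := min(Wear, Strain) - 3 no longer applies, and Fatigue = 6.
Temp = 3*Load + 3*Strain - 5  [with Load=1, Strain=1]  = 1
Life = -2*Temp + Fatigue - 2*Strain  [with Temp=1, Fatigue=6, Strain=1]  = 2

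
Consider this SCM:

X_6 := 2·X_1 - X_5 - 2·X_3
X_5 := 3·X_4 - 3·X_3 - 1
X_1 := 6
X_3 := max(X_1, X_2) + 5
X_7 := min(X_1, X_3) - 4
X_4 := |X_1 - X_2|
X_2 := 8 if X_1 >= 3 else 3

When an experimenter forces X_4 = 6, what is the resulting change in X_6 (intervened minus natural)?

-12

Under do(X_4=6), the mechanism X_4 := |X_1 - X_2| is discarded; X_4 is fixed at 6.
X_2 = 8 if X_1 >= 3 else 3  [with X_1=6]  = 8
X_3 = max(X_1, X_2) + 5  [with X_1=6, X_2=8]  = 13
X_5 = 3·X_4 - 3·X_3 - 1  [with X_4=6, X_3=13]  = -22
X_6 = 2·X_1 - X_5 - 2·X_3  [with X_1=6, X_5=-22, X_3=13]  = 8
Without intervention: X_2 = 8 if X_1 >= 3 else 3  [with X_1=6]  = 8; X_3 = max(X_1, X_2) + 5  [with X_1=6, X_2=8]  = 13; X_4 = |X_1 - X_2|  [with X_1=6, X_2=8]  = 2; X_5 = 3·X_4 - 3·X_3 - 1  [with X_4=2, X_3=13]  = -34; X_6 = 2·X_1 - X_5 - 2·X_3  [with X_1=6, X_5=-34, X_3=13]  = 20.
Change = 8 − 20 = -12.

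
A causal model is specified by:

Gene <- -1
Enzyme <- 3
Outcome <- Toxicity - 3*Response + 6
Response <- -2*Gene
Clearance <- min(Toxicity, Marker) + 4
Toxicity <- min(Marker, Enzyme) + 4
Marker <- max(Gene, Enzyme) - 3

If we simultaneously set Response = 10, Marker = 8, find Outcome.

The joint intervention fixes Response = 10, Marker = 8, removing each variable's own equation.
Toxicity = min(Marker, Enzyme) + 4  [with Marker=8, Enzyme=3]  = 7
Outcome = Toxicity - 3*Response + 6  [with Toxicity=7, Response=10]  = -17

-17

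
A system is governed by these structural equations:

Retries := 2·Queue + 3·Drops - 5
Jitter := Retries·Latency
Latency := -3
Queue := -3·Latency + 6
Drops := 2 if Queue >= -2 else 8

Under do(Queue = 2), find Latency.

-3

Under do(Queue=2), the mechanism Queue := -3·Latency + 6 is discarded; Queue is fixed at 2.
Latency is not downstream of the intervention, so its value is determined by the original equations.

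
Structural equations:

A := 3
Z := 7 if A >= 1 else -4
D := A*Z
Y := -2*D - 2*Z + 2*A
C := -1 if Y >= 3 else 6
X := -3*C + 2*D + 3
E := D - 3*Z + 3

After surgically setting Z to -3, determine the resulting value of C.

-1

do(Z=-3) replaces the equation Z := 7 if A >= 1 else -4 with the constant Z = -3.
D = A*Z  [with A=3, Z=-3]  = -9
Y = -2*D - 2*Z + 2*A  [with D=-9, Z=-3, A=3]  = 30
C = -1 if Y >= 3 else 6  [with Y=30]  = -1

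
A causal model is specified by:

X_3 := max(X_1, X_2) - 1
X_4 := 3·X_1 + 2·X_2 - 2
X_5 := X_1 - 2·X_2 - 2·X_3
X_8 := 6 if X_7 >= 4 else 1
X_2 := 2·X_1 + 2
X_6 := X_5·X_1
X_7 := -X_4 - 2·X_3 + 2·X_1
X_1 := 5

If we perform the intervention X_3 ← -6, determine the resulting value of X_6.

-35

The intervention breaks the incoming arrows to X_3: X_3 := max(X_1, X_2) - 1 no longer applies, and X_3 = -6.
X_2 = 2·X_1 + 2  [with X_1=5]  = 12
X_5 = X_1 - 2·X_2 - 2·X_3  [with X_1=5, X_2=12, X_3=-6]  = -7
X_6 = X_5·X_1  [with X_5=-7, X_1=5]  = -35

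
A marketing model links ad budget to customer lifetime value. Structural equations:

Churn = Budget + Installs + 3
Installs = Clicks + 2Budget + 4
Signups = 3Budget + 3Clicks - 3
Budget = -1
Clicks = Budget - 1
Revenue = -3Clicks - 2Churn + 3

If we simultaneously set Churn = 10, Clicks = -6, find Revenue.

The joint intervention fixes Churn = 10, Clicks = -6, removing each variable's own equation.
Revenue = -3Clicks - 2Churn + 3  [with Clicks=-6, Churn=10]  = 1

1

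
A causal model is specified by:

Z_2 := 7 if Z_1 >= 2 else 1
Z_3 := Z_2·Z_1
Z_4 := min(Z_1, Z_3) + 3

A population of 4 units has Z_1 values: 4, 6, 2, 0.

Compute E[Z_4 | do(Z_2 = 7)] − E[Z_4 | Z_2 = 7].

-1

Under do(Z_2=7), Z_2's equation is replaced by Z_2=7 for every unit. Per-unit Z_4: 7, 9, 5, 3. Mean = 6.
E[Z_4|Z_2=7] averages over only the 3 units with Z_2=7 (Z_1 = 4, 6, 2): Z_4 = 7, 9, 5, mean 7.
Difference = 6 − 7 = -1.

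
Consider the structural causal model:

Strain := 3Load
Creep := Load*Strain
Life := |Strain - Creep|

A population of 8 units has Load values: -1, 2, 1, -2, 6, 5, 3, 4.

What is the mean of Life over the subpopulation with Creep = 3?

3

Observing Creep=3 restricts to units where Creep's equation naturally yields 3: Load ∈ {-1, 1}. In that subpopulation Life = 6, 0, mean 3.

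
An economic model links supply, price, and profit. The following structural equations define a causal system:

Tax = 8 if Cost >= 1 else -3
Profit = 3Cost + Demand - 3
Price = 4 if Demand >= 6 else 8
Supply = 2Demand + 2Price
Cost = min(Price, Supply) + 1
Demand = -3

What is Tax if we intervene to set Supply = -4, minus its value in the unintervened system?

do(Supply=-4) replaces the equation Supply = 2Demand + 2Price with the constant Supply = -4.
Price = 4 if Demand >= 6 else 8  [with Demand=-3]  = 8
Cost = min(Price, Supply) + 1  [with Price=8, Supply=-4]  = -3
Tax = 8 if Cost >= 1 else -3  [with Cost=-3]  = -3
Without intervention: Price = 4 if Demand >= 6 else 8  [with Demand=-3]  = 8; Supply = 2Demand + 2Price  [with Demand=-3, Price=8]  = 10; Cost = min(Price, Supply) + 1  [with Price=8, Supply=10]  = 9; Tax = 8 if Cost >= 1 else -3  [with Cost=9]  = 8.
Change = -3 − 8 = -11.

-11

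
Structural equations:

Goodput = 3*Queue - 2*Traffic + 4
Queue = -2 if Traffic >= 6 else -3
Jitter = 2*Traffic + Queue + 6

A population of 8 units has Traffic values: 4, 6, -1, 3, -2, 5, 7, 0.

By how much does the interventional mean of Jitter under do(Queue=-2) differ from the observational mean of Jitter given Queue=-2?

-7.5

Under do(Queue=-2), Queue's equation is replaced by Queue=-2 for every unit. Per-unit Jitter: 12, 16, 2, 10, 0, 14, 18, 4. Mean = 9.5.
Observing Queue=-2 restricts to units where Queue's equation naturally yields -2: Traffic ∈ {6, 7}. In that subpopulation Jitter = 16, 18, mean 17.
Difference = 9.5 − 17 = -7.5.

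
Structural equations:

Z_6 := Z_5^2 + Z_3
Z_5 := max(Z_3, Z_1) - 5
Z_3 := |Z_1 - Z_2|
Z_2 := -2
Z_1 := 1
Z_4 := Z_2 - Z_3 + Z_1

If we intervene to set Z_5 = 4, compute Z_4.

-4

The intervention breaks the incoming arrows to Z_5: Z_5 := max(Z_3, Z_1) - 5 no longer applies, and Z_5 = 4.
Since Z_4 is not a descendant of the intervened variable, it is unaffected.
Z_3 = |Z_1 - Z_2|  [with Z_1=1, Z_2=-2]  = 3
Z_4 = Z_2 - Z_3 + Z_1  [with Z_2=-2, Z_3=3, Z_1=1]  = -4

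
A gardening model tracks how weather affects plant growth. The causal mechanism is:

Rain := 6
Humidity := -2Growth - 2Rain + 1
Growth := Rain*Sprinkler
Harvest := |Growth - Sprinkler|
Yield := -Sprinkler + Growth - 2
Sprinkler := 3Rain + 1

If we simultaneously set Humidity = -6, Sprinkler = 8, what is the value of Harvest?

The joint intervention fixes Humidity = -6, Sprinkler = 8, removing each variable's own equation.
Growth = Rain*Sprinkler  [with Rain=6, Sprinkler=8]  = 48
Harvest = |Growth - Sprinkler|  [with Growth=48, Sprinkler=8]  = 40

40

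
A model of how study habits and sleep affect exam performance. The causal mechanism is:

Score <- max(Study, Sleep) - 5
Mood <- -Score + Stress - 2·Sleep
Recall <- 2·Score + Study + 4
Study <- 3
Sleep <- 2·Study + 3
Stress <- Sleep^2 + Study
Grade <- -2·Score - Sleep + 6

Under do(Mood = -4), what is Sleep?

Under do(Mood=-4), the mechanism Mood <- -Score + Stress - 2·Sleep is discarded; Mood is fixed at -4.
No directed path runs from Mood to Sleep, so Sleep keeps its natural value.
Sleep = 2·Study + 3  [with Study=3]  = 9

9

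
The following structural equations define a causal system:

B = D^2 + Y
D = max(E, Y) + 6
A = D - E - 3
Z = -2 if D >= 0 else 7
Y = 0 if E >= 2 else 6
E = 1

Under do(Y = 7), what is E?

1

Under do(Y=7), the mechanism Y = 0 if E >= 2 else 6 is discarded; Y is fixed at 7.
E is not downstream of the intervention, so its value is determined by the original equations.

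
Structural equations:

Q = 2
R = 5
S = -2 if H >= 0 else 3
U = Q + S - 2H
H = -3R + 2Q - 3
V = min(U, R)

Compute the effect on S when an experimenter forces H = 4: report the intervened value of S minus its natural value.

The intervention breaks the incoming arrows to H: H = -3R + 2Q - 3 no longer applies, and H = 4.
S = -2 if H >= 0 else 3  [with H=4]  = -2
Without intervention: H = -3R + 2Q - 3  [with R=5, Q=2]  = -14; S = -2 if H >= 0 else 3  [with H=-14]  = 3.
Change = -2 − 3 = -5.

-5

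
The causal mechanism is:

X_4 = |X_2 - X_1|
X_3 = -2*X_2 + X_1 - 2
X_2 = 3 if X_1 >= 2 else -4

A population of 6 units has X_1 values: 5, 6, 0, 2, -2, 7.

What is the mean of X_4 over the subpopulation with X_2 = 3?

2.5

E[X_4|X_2=3] averages over only the 4 units with X_2=3 (X_1 = 5, 6, 2, 7): X_4 = 2, 3, 1, 4, mean 2.5.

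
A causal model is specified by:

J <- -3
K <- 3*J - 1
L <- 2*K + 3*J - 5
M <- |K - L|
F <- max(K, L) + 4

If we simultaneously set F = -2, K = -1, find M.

15

Setting F = -2, K = -1 by intervention discards those variables' equations.
L = 2*K + 3*J - 5  [with K=-1, J=-3]  = -16
M = |K - L|  [with K=-1, L=-16]  = 15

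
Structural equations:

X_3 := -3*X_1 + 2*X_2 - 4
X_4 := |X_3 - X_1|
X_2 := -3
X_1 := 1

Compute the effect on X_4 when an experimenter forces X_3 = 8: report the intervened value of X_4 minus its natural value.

The intervention breaks the incoming arrows to X_3: X_3 := -3*X_1 + 2*X_2 - 4 no longer applies, and X_3 = 8.
X_4 = |X_3 - X_1|  [with X_3=8, X_1=1]  = 7
Without intervention: X_3 = -3*X_1 + 2*X_2 - 4  [with X_1=1, X_2=-3]  = -13; X_4 = |X_3 - X_1|  [with X_3=-13, X_1=1]  = 14.
Change = 7 − 14 = -7.

-7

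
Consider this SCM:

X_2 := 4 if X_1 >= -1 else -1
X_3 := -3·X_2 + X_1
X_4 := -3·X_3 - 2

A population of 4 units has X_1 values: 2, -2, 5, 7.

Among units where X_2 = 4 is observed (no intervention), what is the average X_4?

Conditioning on X_2=4 selects the 3 unit(s) with X_1 ∈ {2, 5, 7}. Their X_4 values: 28, 19, 13. Mean = 20.

20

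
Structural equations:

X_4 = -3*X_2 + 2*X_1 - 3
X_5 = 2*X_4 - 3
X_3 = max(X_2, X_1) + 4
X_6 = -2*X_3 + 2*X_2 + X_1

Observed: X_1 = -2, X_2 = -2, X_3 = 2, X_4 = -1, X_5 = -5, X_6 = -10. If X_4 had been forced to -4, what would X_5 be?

Intervening sets X_4 = -4 and removes its equation (X_4 = -3*X_2 + 2*X_1 - 3).
X_5 = 2*X_4 - 3  [with X_4=-4]  = -11

-11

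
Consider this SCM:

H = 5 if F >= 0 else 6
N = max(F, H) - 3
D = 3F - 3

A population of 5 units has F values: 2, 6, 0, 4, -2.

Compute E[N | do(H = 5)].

Under do(H=5), H's equation is replaced by H=5 for every unit. Per-unit N: 2, 3, 2, 2, 2. Mean = 2.2.

2.2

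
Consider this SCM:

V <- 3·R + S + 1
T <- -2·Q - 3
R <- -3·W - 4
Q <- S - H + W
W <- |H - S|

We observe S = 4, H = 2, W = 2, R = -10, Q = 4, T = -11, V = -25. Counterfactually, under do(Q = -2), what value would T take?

The intervention breaks the incoming arrows to Q: Q <- S - H + W no longer applies, and Q = -2.
T = -2·Q - 3  [with Q=-2]  = 1

1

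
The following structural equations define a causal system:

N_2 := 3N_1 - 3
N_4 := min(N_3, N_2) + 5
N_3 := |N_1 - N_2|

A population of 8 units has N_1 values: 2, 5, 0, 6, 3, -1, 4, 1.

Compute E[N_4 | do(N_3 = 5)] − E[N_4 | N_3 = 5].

Under do(N_3=5), N_3's equation is replaced by N_3=5 for every unit. Per-unit N_4: 8, 10, 2, 10, 10, -1, 10, 5. Mean = 6.75.
Observing N_3=5 restricts to units where N_3's equation naturally yields 5: N_1 ∈ {-1, 4}. In that subpopulation N_4 = -1, 10, mean 4.5.
Difference = 6.75 − 4.5 = 2.25.

2.25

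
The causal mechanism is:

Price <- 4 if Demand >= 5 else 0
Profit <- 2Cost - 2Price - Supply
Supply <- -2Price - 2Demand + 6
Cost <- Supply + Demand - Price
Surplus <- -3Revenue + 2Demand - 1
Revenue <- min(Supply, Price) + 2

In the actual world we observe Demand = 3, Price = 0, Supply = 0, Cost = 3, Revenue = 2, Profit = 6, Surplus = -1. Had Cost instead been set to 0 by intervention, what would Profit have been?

0

Under do(Cost=0), the mechanism Cost <- Supply + Demand - Price is discarded; Cost is fixed at 0.
Price = 4 if Demand >= 5 else 0  [with Demand=3]  = 0
Supply = -2Price - 2Demand + 6  [with Price=0, Demand=3]  = 0
Profit = 2Cost - 2Price - Supply  [with Cost=0, Price=0, Supply=0]  = 0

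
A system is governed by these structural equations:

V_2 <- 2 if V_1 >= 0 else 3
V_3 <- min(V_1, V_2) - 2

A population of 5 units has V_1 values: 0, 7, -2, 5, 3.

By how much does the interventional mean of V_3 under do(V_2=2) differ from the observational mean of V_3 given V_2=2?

Under do(V_2=2), V_2's equation is replaced by V_2=2 for every unit. Per-unit V_3: -2, 0, -4, 0, 0. Mean = -1.2.
Conditioning on V_2=2 selects the 4 unit(s) with V_1 ∈ {0, 7, 5, 3}. Their V_3 values: -2, 0, 0, 0. Mean = -0.5.
Difference = -1.2 − (-0.5) = -0.7.

-0.7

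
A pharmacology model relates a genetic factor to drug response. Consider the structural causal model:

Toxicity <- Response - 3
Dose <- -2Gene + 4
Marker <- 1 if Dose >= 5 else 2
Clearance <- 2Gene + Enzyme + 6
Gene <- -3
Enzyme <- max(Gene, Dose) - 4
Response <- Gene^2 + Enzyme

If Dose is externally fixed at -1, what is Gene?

-3

Under do(Dose=-1), the mechanism Dose <- -2Gene + 4 is discarded; Dose is fixed at -1.
Gene is not downstream of the intervention, so its value is determined by the original equations.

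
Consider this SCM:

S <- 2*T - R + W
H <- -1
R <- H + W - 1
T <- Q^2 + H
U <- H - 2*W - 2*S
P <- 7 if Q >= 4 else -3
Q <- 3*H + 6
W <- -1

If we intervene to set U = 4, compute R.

-3

Intervening sets U = 4 and removes its equation (U <- H - 2*W - 2*S).
R is not downstream of the intervention, so its value is determined by the original equations.
R = H + W - 1  [with H=-1, W=-1]  = -3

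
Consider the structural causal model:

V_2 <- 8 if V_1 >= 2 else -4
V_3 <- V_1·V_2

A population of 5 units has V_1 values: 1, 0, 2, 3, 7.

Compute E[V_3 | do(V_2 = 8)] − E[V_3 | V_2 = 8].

Under do(V_2=8), V_2's equation is replaced by V_2=8 for every unit. Per-unit V_3: 8, 0, 16, 24, 56. Mean = 20.8.
Conditioning on V_2=8 selects the 3 unit(s) with V_1 ∈ {2, 3, 7}. Their V_3 values: 16, 24, 56. Mean = 32.
Difference = 20.8 − 32 = -11.2.

-11.2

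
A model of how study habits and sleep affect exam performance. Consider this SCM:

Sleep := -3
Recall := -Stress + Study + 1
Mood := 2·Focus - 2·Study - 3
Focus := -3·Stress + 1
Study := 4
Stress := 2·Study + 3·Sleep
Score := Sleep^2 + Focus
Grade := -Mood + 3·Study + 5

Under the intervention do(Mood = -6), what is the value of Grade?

23

Intervening sets Mood = -6 and removes its equation (Mood := 2·Focus - 2·Study - 3).
Grade = -Mood + 3·Study + 5  [with Mood=-6, Study=4]  = 23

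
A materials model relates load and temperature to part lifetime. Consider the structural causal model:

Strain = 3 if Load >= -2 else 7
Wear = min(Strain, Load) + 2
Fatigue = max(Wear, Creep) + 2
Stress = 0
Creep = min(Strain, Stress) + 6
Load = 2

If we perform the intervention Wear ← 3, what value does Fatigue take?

The intervention breaks the incoming arrows to Wear: Wear = min(Strain, Load) + 2 no longer applies, and Wear = 3.
Strain = 3 if Load >= -2 else 7  [with Load=2]  = 3
Creep = min(Strain, Stress) + 6  [with Strain=3, Stress=0]  = 6
Fatigue = max(Wear, Creep) + 2  [with Wear=3, Creep=6]  = 8

8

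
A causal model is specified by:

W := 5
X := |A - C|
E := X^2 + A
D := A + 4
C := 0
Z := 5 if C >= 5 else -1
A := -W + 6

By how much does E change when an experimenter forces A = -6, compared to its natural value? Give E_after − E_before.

The intervention breaks the incoming arrows to A: A := -W + 6 no longer applies, and A = -6.
X = |A - C|  [with A=-6, C=0]  = 6
E = X^2 + A  [with X=6, A=-6]  = 30
Without intervention: A = -W + 6  [with W=5]  = 1; X = |A - C|  [with A=1, C=0]  = 1; E = X^2 + A  [with X=1, A=1]  = 2.
Change = 30 − 2 = 28.

28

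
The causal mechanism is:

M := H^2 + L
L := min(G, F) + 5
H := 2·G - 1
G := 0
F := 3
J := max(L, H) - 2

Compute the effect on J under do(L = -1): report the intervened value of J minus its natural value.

-6

do(L=-1) replaces the equation L := min(G, F) + 5 with the constant L = -1.
H = 2·G - 1  [with G=0]  = -1
J = max(L, H) - 2  [with L=-1, H=-1]  = -3
Without intervention: L = min(G, F) + 5  [with G=0, F=3]  = 5; H = 2·G - 1  [with G=0]  = -1; J = max(L, H) - 2  [with L=5, H=-1]  = 3.
Change = -3 − 3 = -6.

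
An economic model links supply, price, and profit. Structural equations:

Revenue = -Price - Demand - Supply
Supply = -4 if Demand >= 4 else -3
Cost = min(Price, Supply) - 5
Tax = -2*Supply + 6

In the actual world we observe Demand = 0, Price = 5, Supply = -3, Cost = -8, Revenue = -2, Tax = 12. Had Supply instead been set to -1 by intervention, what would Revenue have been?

-4

do(Supply=-1) replaces the equation Supply = -4 if Demand >= 4 else -3 with the constant Supply = -1.
Revenue = -Price - Demand - Supply  [with Price=5, Demand=0, Supply=-1]  = -4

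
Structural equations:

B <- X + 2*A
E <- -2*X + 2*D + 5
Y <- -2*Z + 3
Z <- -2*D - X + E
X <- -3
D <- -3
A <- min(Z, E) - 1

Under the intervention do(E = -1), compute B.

The intervention breaks the incoming arrows to E: E <- -2*X + 2*D + 5 no longer applies, and E = -1.
Z = -2*D - X + E  [with D=-3, X=-3, E=-1]  = 8
A = min(Z, E) - 1  [with Z=8, E=-1]  = -2
B = X + 2*A  [with X=-3, A=-2]  = -7

-7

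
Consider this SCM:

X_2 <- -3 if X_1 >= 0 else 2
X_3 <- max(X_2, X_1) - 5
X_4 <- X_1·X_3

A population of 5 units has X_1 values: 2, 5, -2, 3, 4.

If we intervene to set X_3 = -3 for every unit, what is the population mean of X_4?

Every unit gets X_3=-3 under the intervention. X_4 values become -6, -15, 6, -9, -12; E[X_4|do(X_3=-3)] = -7.2.

-7.2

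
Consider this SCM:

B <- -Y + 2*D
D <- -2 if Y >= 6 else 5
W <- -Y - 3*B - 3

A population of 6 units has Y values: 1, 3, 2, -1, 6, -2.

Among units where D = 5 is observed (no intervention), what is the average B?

9.4

Observing D=5 restricts to units where D's equation naturally yields 5: Y ∈ {1, 3, 2, -1, -2}. In that subpopulation B = 9, 7, 8, 11, 12, mean 9.4.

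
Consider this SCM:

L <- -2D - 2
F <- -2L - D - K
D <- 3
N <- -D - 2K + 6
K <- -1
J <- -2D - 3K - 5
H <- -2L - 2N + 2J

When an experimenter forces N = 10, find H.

-20

Under do(N=10), the mechanism N <- -D - 2K + 6 is discarded; N is fixed at 10.
L = -2D - 2  [with D=3]  = -8
J = -2D - 3K - 5  [with D=3, K=-1]  = -8
H = -2L - 2N + 2J  [with L=-8, N=10, J=-8]  = -20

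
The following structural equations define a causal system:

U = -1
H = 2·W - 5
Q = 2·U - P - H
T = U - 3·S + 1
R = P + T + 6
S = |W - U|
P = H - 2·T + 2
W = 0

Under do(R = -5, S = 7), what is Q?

Setting R = -5, S = 7 by intervention discards those variables' equations.
H = 2·W - 5  [with W=0]  = -5
T = U - 3·S + 1  [with U=-1, S=7]  = -21
P = H - 2·T + 2  [with H=-5, T=-21]  = 39
Q = 2·U - P - H  [with U=-1, P=39, H=-5]  = -36

-36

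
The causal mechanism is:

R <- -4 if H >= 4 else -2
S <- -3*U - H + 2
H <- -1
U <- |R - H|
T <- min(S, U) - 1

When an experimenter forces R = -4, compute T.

-7

do(R=-4) replaces the equation R <- -4 if H >= 4 else -2 with the constant R = -4.
U = |R - H|  [with R=-4, H=-1]  = 3
S = -3*U - H + 2  [with U=3, H=-1]  = -6
T = min(S, U) - 1  [with S=-6, U=3]  = -7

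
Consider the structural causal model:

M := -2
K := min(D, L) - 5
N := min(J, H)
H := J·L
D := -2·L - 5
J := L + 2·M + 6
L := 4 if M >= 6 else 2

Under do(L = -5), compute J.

The intervention breaks the incoming arrows to L: L := 4 if M >= 6 else 2 no longer applies, and L = -5.
J = L + 2·M + 6  [with L=-5, M=-2]  = -3

-3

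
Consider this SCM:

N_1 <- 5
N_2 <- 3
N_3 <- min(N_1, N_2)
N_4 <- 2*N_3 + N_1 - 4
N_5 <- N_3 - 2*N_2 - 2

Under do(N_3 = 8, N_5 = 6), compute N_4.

17

The joint intervention fixes N_3 = 8, N_5 = 6, removing each variable's own equation.
N_4 = 2*N_3 + N_1 - 4  [with N_3=8, N_1=5]  = 17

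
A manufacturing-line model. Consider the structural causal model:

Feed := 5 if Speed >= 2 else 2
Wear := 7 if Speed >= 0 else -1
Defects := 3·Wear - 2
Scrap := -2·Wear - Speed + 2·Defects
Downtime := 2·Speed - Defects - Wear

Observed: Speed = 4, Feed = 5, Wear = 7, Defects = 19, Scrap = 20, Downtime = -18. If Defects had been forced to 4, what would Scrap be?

Intervening sets Defects = 4 and removes its equation (Defects := 3·Wear - 2).
Wear = 7 if Speed >= 0 else -1  [with Speed=4]  = 7
Scrap = -2·Wear - Speed + 2·Defects  [with Wear=7, Speed=4, Defects=4]  = -10

-10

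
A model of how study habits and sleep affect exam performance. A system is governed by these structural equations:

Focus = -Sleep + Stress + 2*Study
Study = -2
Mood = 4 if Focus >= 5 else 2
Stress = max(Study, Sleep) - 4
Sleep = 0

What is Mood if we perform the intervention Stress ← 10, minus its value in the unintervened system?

2

do(Stress=10) replaces the equation Stress = max(Study, Sleep) - 4 with the constant Stress = 10.
Focus = -Sleep + Stress + 2*Study  [with Sleep=0, Stress=10, Study=-2]  = 6
Mood = 4 if Focus >= 5 else 2  [with Focus=6]  = 4
Without intervention: Stress = max(Study, Sleep) - 4  [with Study=-2, Sleep=0]  = -4; Focus = -Sleep + Stress + 2*Study  [with Sleep=0, Stress=-4, Study=-2]  = -8; Mood = 4 if Focus >= 5 else 2  [with Focus=-8]  = 2.
Change = 4 − 2 = 2.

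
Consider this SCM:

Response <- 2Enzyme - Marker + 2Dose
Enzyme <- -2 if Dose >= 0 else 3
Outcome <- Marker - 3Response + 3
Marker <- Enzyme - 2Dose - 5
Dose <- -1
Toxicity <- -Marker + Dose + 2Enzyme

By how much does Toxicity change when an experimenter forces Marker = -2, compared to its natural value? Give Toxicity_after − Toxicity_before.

2

do(Marker=-2) replaces the equation Marker <- Enzyme - 2Dose - 5 with the constant Marker = -2.
Enzyme = -2 if Dose >= 0 else 3  [with Dose=-1]  = 3
Toxicity = -Marker + Dose + 2Enzyme  [with Marker=-2, Dose=-1, Enzyme=3]  = 7
Without intervention: Enzyme = -2 if Dose >= 0 else 3  [with Dose=-1]  = 3; Marker = Enzyme - 2Dose - 5  [with Enzyme=3, Dose=-1]  = 0; Toxicity = -Marker + Dose + 2Enzyme  [with Marker=0, Dose=-1, Enzyme=3]  = 5.
Change = 7 − 5 = 2.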